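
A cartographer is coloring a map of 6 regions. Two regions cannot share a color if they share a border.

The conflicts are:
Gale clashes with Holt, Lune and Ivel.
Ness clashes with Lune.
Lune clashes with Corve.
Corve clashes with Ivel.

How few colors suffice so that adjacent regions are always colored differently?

2

Lune and Corve conflict, so at least 2 colors are needed.
A valid assignment using 2 colors: Gale=2, Ness=2, Holt=1, Lune=1, Corve=2, Ivel=1. Every pair that conflicts lands in different colors.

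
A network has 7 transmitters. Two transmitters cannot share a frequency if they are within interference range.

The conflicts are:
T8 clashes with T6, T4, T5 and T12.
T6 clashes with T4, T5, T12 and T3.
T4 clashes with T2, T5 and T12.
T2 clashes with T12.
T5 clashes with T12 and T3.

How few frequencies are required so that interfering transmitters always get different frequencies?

T8, T6, T4, T5, T12 all conflict with each other, so at least 5 frequencies are needed.
5 frequencies suffice: frequency 1 → {T6, T2}; frequency 2 → {T12, T3}; frequency 3 → {T4}; frequency 4 → {T5}; frequency 5 → {T8}. Each listed conflict is separated.

5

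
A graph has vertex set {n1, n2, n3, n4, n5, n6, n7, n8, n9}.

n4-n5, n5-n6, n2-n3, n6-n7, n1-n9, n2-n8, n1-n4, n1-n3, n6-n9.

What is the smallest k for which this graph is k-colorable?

The cycle n1-n9-n6-n5-n4-n1 has odd length 5, so it cannot be 2-colored; at least 3 colors are needed.
3 colors suffice: color 1 → {n1, n2, n6}; color 2 → {n3, n5, n7, n8, n9}; color 3 → {n4}. Each edge has distinct colors on its endpoints.

3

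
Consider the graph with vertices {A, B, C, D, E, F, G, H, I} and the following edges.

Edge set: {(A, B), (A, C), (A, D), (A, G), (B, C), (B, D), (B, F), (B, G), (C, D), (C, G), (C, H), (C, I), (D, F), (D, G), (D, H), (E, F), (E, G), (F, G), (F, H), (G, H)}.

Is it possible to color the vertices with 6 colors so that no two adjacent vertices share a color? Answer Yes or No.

Yes

The chromatic number is 5. A, B, C, D, G form a clique, so at least 5 colors are needed.
5 colors suffice: A=5, B=4, C=2, D=3, E=3, F=2, G=1, H=4, I=1.
Since 6 ≥ 5, a proper 6-coloring certainly exists.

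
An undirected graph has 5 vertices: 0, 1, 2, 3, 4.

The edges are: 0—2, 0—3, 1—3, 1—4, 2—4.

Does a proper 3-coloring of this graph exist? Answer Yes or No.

Yes

The chromatic number is 3. The cycle 2-0-3-1-4-2 has odd length 5, so it cannot be 2-colored; at least 3 colors are needed.
One proper 3-coloring: 0=b, 1=c, 2=a, 3=a, 4=b.
That is already a proper 3-coloring.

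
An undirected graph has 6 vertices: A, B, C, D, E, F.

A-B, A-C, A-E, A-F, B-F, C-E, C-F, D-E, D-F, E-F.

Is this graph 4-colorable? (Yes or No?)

The chromatic number is 4. A, C, E, F form a clique, so at least 4 colors are needed.
A valid assignment using 4 colors: A=2, B=3, C=4, D=2, E=3, F=1.
That is already a proper 4-coloring.

Yes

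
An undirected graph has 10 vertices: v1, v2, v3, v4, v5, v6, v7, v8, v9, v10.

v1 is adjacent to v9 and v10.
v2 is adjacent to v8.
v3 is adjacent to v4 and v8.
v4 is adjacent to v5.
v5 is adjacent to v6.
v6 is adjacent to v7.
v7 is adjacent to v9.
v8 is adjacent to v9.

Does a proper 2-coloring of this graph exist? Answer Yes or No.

No

The cycle v4-v5-v6-v7-v9-v8-v3-v4 has odd length 7, so it cannot be 2-colored; at least 3 colors are needed.
So 2 colors are not enough.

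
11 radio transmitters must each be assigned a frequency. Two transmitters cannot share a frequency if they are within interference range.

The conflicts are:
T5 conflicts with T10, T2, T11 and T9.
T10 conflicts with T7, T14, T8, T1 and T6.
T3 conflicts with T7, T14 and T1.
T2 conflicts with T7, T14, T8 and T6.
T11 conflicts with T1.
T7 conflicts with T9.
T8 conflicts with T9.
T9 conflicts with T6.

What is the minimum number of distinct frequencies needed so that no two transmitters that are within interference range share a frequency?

2

T2 and T7 conflict, so at least 2 frequencies are needed.
Using 2 frequencies: T5=2, T10=1, T3=1, T2=1, T11=1, T7=2, T14=2, T8=2, T1=2, T9=1, T6=2. Every pair that conflicts lands in different frequencies.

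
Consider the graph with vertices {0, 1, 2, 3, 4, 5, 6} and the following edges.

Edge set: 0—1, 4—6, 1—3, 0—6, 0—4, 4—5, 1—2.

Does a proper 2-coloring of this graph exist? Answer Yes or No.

0, 4, 6 are pairwise adjacent, so at least 3 colors are needed.
So 2 colors are not enough.

No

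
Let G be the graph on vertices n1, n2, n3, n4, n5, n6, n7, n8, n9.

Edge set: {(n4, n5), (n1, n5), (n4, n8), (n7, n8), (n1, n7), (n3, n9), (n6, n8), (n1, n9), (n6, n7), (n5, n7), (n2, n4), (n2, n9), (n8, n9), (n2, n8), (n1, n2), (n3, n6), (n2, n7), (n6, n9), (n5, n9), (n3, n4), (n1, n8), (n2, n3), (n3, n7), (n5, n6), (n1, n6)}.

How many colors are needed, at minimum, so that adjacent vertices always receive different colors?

4

n1, n5, n6, n9 are mutually adjacent (a clique of size 4), so at least 4 colors are needed.
One proper 4-coloring: n1=blue, n2=green, n3=blue, n4=red, n5=yellow, n6=green, n7=red, n8=yellow, n9=red. Each edge has distinct colors on its endpoints.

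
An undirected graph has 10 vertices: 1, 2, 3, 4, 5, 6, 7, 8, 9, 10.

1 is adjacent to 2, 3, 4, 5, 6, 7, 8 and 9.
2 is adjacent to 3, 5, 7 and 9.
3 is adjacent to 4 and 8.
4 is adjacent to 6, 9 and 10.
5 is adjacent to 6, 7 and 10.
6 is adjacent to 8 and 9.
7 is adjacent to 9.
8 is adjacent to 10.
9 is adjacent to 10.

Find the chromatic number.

4

1, 4, 6, 9 are pairwise adjacent (a clique of size 4), so at least 4 colors are needed.
4 colors suffice: color red → {1, 10}; color blue → {3, 5, 9}; color green → {2, 6}; color yellow → {4, 7, 8}. No two adjacent vertices share a color.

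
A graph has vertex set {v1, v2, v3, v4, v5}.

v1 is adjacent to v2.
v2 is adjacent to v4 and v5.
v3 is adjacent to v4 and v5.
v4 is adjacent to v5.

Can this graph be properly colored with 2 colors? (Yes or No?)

v3, v4, v5 are pairwise adjacent, so at least 3 colors are needed.
So 2 colors are not enough.

No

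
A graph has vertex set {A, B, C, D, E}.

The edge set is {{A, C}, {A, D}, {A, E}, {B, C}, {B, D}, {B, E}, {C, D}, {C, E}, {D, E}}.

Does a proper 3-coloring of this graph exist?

No

B, C, D, E are mutually adjacent (a clique of size 4), so at least 4 colors are needed.
So 3 colors are not enough.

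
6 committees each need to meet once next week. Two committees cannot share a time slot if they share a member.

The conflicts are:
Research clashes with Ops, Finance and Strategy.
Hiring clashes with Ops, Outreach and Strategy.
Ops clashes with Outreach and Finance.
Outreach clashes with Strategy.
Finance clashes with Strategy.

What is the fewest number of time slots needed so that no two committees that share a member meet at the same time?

Research, Ops, Finance all conflict with each other, so at least 3 time slots are needed.
3 time slots suffice: time slot 1 → {Ops, Strategy}; time slot 2 → {Research, Hiring}; time slot 3 → {Outreach, Finance}. No two conflicting committees share a time slot.

3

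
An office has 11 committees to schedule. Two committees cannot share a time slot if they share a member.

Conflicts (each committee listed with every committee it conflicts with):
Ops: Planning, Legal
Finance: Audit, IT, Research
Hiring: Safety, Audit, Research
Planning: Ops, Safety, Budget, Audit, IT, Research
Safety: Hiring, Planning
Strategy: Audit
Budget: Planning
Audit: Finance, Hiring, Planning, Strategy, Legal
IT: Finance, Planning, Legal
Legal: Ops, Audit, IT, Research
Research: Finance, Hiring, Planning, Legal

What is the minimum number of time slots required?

2

Planning and IT conflict, so at least 2 time slots are needed.
A valid assignment using 2 time slots: Ops=2, Finance=1, Hiring=1, Planning=1, Safety=2, Strategy=1, Budget=2, Audit=2, IT=2, Legal=1, Research=2. No two conflicting committees share a time slot.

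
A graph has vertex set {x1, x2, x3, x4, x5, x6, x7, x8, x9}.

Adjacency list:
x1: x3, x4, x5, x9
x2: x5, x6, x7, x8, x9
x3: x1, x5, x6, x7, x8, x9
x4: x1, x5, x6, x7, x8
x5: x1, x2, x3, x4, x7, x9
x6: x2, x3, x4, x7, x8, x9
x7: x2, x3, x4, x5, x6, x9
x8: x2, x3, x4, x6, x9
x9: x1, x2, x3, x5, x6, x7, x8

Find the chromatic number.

4

x2, x6, x8, x9 form a clique, so at least 4 colors are needed.
4 colors suffice: x1=green, x2=yellow, x3=yellow, x4=red, x5=blue, x6=blue, x7=green, x8=green, x9=red. No two adjacent vertices share a color.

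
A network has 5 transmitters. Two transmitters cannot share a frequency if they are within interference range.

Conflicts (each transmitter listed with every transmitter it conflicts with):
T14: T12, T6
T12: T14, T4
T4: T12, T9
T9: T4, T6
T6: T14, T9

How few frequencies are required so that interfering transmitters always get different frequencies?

The cycle T4-T9-T6-T14-T12-T4 has odd length 5, so it cannot be 2-colored; at least 3 frequencies are needed.
3 frequencies suffice: frequency 1 → {T4, T6}; frequency 2 → {T14, T9}; frequency 3 → {T12}. Every pair that conflicts lands in different frequencies.

3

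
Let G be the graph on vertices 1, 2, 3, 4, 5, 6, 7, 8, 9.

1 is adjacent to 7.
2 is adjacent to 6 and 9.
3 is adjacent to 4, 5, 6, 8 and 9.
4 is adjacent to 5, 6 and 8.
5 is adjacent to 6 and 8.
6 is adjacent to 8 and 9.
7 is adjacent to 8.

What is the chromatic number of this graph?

5

3, 4, 5, 6, 8 form a clique, so at least 5 colors are needed.
A valid assignment using 5 colors: 1=blue, 2=blue, 3=blue, 4=purple, 5=yellow, 6=red, 7=red, 8=green, 9=green. No two adjacent vertices share a color.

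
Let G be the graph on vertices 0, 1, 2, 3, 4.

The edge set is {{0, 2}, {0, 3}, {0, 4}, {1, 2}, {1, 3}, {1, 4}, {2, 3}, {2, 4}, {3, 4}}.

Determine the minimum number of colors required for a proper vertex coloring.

0, 2, 3, 4 are pairwise adjacent (a clique of size 4), so at least 4 colors are needed.
4 colors suffice: color red → {3}; color blue → {4}; color green → {2}; color yellow → {0, 1}. Each edge has distinct colors on its endpoints.

4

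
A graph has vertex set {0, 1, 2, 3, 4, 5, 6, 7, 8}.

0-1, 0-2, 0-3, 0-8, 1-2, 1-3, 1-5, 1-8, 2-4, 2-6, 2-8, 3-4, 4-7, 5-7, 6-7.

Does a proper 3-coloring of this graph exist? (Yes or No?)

No

0, 1, 2, 8 form a clique, so at least 4 colors are needed.
So 3 colors are not enough.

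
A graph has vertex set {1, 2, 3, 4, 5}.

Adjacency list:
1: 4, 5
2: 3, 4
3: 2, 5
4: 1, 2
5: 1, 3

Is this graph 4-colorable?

Yes

The chromatic number is 3. The cycle 5-1-4-2-3-5 has odd length 5, so it cannot be 2-colored; at least 3 colors are needed.
3 colors suffice: 1=blue, 2=blue, 3=red, 4=red, 5=green.
Since 4 ≥ 3, a proper 4-coloring certainly exists.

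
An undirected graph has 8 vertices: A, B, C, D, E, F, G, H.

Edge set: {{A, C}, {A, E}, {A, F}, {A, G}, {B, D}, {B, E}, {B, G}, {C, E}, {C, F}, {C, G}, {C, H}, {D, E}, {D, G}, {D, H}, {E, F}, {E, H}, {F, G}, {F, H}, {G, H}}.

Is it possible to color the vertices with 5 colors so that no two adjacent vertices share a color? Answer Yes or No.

Yes

The chromatic number is 4. A, C, F, G are mutually adjacent (a clique of size 4), so at least 4 colors are needed.
4 colors suffice: A=3, B=3, C=2, D=2, E=1, F=4, G=1, H=3.
Since 5 ≥ 4, a proper 5-coloring certainly exists.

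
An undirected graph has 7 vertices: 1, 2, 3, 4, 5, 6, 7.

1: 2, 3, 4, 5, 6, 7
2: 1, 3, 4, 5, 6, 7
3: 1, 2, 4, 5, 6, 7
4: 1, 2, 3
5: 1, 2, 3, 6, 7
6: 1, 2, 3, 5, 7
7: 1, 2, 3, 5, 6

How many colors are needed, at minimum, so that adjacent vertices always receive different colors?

1, 2, 3, 5, 6, 7 are pairwise adjacent (a clique of size 6), so at least 6 colors are needed.
6 colors suffice: color a → {3}; color b → {2}; color c → {1}; color d → {4, 6}; color e → {7}; color f → {5}. Every edge joins two different colors.

6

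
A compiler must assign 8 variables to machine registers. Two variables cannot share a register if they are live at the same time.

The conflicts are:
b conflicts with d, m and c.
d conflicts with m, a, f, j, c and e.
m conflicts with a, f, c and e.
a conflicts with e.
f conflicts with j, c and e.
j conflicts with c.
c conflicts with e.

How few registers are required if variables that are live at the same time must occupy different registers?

5

d, m, f, c, e pairwise conflict, so at least 5 registers are needed.
5 registers suffice: register 1 → {d}; register 2 → {a, c}; register 3 → {m, j}; register 4 → {b, f}; register 5 → {e}. No two conflicting variables share a register.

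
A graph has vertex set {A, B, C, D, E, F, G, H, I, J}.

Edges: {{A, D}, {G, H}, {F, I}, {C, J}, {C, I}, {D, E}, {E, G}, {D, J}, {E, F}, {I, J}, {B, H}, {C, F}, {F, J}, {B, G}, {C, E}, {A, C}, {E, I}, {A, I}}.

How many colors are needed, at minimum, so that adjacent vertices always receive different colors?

C, F, I, J form a clique, so at least 4 colors are needed.
4 colors suffice: color 1 → {D, G, I}; color 2 → {B, C}; color 3 → {A, E, H, J}; color 4 → {F}. No two adjacent vertices share a color.

4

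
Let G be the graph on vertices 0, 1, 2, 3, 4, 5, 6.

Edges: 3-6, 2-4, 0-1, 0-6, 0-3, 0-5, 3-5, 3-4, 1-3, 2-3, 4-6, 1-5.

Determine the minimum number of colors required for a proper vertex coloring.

0, 1, 3, 5 are pairwise adjacent (a clique of size 4), so at least 4 colors are needed.
4 colors suffice: color a → {3}; color b → {0, 4}; color c → {2, 5, 6}; color d → {1}. Every edge joins two different colors.

4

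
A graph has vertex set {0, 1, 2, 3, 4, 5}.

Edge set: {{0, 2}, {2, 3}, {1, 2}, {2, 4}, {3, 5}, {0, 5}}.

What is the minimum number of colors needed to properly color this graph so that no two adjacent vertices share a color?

2

2 and 4 are adjacent, so at least 2 colors are needed.
One proper 2-coloring: 0=blue, 1=blue, 2=red, 3=blue, 4=blue, 5=red. Each edge has distinct colors on its endpoints.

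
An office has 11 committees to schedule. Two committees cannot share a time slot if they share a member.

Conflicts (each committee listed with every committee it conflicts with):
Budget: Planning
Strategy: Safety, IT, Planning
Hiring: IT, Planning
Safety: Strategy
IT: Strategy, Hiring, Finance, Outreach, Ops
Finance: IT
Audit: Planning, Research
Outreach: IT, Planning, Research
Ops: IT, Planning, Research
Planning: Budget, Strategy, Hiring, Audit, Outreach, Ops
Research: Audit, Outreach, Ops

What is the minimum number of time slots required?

Outreach and Research conflict, so at least 2 time slots are needed.
Using 2 time slots: Budget=2, Strategy=2, Hiring=2, Safety=1, IT=1, Finance=2, Audit=2, Outreach=2, Ops=2, Planning=1, Research=1. Every pair that conflicts lands in different time slots.

2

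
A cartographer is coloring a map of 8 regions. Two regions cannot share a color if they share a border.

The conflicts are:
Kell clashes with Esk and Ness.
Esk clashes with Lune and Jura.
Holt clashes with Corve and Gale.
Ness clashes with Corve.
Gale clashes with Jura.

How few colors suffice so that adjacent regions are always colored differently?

3

The cycle Holt-Gale-Jura-Esk-Kell-Ness-Corve-Holt has odd length 7, so it cannot be 2-colored; at least 3 colors are needed.
A valid assignment using 3 colors: Kell=2, Esk=1, Holt=1, Ness=1, Lune=2, Corve=2, Gale=3, Jura=2. No two conflicting regions share a color.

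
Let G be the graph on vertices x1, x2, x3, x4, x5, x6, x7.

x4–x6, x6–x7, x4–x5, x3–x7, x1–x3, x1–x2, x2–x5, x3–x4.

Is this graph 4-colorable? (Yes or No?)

Yes

The chromatic number is 3. The cycle x1-x2-x5-x4-x3-x1 has odd length 5, so it cannot be 2-colored; at least 3 colors are needed.
3 colors suffice: color R → {x3, x5, x6}; color B → {x1, x4, x7}; color G → {x2}.
Since 4 ≥ 3, a proper 4-coloring certainly exists.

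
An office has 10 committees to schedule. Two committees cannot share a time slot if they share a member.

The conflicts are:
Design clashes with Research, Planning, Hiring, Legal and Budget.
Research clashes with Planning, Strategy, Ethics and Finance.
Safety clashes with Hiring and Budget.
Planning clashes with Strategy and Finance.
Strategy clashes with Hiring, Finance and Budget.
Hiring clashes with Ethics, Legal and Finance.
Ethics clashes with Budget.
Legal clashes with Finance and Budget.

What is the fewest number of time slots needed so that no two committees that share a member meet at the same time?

Research, Planning, Strategy, Finance all conflict with each other, so at least 4 time slots are needed.
4 time slots suffice: time slot 1 → {Research, Hiring, Budget}; time slot 2 → {Design, Safety, Ethics, Finance}; time slot 3 → {Strategy, Legal}; time slot 4 → {Planning}. Every pair that conflicts lands in different time slots.

4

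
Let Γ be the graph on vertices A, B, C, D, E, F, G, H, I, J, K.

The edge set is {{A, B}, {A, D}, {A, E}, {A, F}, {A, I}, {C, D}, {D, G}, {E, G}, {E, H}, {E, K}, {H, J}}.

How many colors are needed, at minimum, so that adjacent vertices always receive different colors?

E and K are adjacent, so at least 2 colors are needed.
2 colors suffice: color red → {A, C, G, H, K}; color blue → {B, D, E, F, I, J}. No two adjacent vertices share a color.

2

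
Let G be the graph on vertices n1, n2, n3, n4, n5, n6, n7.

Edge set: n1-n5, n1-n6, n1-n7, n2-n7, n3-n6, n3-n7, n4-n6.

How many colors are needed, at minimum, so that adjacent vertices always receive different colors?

n1 and n6 are adjacent, so at least 2 colors are needed.
A valid assignment using 2 colors: n1=B, n2=B, n3=B, n4=B, n5=R, n6=R, n7=R. No two adjacent vertices share a color.

2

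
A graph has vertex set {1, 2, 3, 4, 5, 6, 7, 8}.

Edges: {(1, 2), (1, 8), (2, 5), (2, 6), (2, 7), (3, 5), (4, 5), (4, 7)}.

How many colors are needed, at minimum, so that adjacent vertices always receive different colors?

2

4 and 5 are adjacent, so at least 2 colors are needed.
2 colors suffice: color a → {2, 3, 4, 8}; color b → {1, 5, 6, 7}. Every edge joins two different colors.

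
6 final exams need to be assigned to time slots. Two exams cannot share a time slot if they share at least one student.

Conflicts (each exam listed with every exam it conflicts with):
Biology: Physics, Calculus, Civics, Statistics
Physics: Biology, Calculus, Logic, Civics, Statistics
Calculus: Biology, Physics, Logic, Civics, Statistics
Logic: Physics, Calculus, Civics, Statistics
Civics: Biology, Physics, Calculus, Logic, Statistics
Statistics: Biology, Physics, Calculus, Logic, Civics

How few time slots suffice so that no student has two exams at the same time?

Biology, Physics, Calculus, Civics, Statistics pairwise conflict, so at least 5 time slots are needed.
5 time slots suffice: time slot 1 → {Calculus}; time slot 2 → {Physics}; time slot 3 → {Statistics}; time slot 4 → {Civics}; time slot 5 → {Biology, Logic}. Every pair that conflicts lands in different time slots.

5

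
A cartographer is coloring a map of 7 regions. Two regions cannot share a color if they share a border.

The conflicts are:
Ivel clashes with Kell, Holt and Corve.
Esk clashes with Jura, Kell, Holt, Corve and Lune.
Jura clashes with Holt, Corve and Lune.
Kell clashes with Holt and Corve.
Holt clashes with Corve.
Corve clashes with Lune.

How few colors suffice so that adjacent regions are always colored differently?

Esk, Jura, Corve, Lune all conflict with each other, so at least 4 colors are needed.
4 colors suffice: Ivel=2, Esk=2, Jura=4, Kell=4, Holt=3, Corve=1, Lune=3. Each listed conflict is separated.

4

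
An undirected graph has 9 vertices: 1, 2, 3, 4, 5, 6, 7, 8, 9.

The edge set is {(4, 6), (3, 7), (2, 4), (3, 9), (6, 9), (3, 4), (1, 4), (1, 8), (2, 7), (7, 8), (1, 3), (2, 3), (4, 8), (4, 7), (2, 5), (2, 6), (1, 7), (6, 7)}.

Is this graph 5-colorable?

The chromatic number is 4. 2, 4, 6, 7 are mutually adjacent (a clique of size 4), so at least 4 colors are needed.
A valid assignment using 4 colors: 1=c, 2=c, 3=d, 4=b, 5=a, 6=d, 7=a, 8=d, 9=a.
Since 5 ≥ 4, a proper 5-coloring certainly exists.

Yes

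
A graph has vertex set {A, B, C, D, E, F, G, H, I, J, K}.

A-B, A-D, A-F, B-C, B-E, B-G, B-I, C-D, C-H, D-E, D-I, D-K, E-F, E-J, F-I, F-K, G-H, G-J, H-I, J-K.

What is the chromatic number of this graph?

B and I are adjacent, so at least 2 colors are needed.
One proper 2-coloring: A=2, B=1, C=2, D=1, E=2, F=1, G=2, H=1, I=2, J=1, K=2. No two adjacent vertices share a color.

2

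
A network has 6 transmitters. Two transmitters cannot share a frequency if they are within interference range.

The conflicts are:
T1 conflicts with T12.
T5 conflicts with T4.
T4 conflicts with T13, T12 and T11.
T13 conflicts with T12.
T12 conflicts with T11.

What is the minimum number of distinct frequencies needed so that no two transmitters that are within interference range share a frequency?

3

T4, T13, T12 pairwise conflict, so at least 3 frequencies are needed.
3 frequencies suffice: frequency 1 → {T5, T12}; frequency 2 → {T1, T4}; frequency 3 → {T13, T11}. No two conflicting transmitters share a frequency.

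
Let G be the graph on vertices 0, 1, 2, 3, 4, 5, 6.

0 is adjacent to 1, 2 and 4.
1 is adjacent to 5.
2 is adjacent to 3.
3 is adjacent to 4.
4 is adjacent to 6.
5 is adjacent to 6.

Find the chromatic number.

3

The cycle 1-5-6-4-0-1 has odd length 5, so it cannot be 2-colored; at least 3 colors are needed.
One proper 3-coloring: 0=red, 1=blue, 2=blue, 3=red, 4=blue, 5=green, 6=red. No two adjacent vertices share a color.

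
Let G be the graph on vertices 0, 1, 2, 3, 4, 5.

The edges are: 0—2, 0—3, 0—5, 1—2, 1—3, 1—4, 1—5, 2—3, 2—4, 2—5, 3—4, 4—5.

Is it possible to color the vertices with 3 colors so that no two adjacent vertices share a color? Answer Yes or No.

1, 2, 3, 4 form a clique, so at least 4 colors are needed.
So 3 colors are not enough.

No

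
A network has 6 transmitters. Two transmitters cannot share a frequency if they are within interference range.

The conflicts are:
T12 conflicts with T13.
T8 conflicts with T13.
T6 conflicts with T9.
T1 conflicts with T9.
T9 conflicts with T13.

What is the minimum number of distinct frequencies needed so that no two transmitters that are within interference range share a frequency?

T6 and T9 conflict, so at least 2 frequencies are needed.
2 frequencies suffice: frequency 1 → {T6, T1, T13}; frequency 2 → {T12, T8, T9}. Every pair that conflicts lands in different frequencies.

2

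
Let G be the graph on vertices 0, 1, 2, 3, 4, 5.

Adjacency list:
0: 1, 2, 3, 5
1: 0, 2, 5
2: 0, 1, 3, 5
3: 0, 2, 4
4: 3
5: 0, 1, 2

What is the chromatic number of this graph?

0, 1, 2, 5 form a clique, so at least 4 colors are needed.
One proper 4-coloring: 0=red, 1=yellow, 2=blue, 3=green, 4=red, 5=green. Each edge has distinct colors on its endpoints.

4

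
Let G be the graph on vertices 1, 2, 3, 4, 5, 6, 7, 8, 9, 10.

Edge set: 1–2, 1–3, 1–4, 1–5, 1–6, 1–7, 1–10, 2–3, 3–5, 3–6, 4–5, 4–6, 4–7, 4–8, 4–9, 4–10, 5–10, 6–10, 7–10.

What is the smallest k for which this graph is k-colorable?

1, 4, 6, 10 are mutually adjacent (a clique of size 4), so at least 4 colors are needed.
4 colors suffice: color a → {3, 4}; color b → {1, 8, 9}; color c → {2, 10}; color d → {5, 6, 7}. Each edge has distinct colors on its endpoints.

4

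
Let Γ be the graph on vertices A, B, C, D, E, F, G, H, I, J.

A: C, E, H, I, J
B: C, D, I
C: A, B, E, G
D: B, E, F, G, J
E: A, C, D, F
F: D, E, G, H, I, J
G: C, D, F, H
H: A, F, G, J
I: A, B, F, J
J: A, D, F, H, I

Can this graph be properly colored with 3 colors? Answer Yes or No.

The chromatic number is 3. A, C, E are pairwise adjacent, so at least 3 colors are needed.
3 colors suffice: color red → {A, B, F}; color blue → {C, D, H, I}; color green → {E, G, J}.
That is already a proper 3-coloring.

Yes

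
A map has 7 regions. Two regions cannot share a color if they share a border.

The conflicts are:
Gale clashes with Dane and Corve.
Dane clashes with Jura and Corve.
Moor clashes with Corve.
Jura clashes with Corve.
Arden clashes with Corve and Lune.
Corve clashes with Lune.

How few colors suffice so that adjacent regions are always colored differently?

3

Dane, Jura, Corve are mutually in conflict, so at least 3 colors are needed.
3 colors suffice: color 1 → {Corve}; color 2 → {Dane, Moor, Arden}; color 3 → {Gale, Jura, Lune}. Every pair that conflicts lands in different colors.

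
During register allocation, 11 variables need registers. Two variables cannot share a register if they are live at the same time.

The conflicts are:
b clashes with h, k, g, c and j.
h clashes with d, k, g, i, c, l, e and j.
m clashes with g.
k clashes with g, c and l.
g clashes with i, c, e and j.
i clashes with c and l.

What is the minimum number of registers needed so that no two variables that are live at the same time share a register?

5

b, h, k, g, c all conflict with each other, so at least 5 registers are needed.
Using 5 registers: b=3, h=1, m=1, d=2, k=4, g=2, i=3, c=5, l=2, e=3, j=4. Every pair that conflicts lands in different registers.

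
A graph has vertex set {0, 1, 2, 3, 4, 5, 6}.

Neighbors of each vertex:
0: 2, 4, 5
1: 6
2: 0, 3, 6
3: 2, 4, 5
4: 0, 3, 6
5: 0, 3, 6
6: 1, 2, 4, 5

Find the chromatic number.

2

2 and 3 are adjacent, so at least 2 colors are needed.
2 colors suffice: color red → {0, 3, 6}; color blue → {1, 2, 4, 5}. Every edge joins two different colors.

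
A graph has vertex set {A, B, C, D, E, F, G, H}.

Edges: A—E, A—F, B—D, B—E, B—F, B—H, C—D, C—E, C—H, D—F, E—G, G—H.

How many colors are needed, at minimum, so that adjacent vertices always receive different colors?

B, D, F form a triangle, so at least 3 colors are needed.
A valid assignment using 3 colors: A=2, B=2, C=2, D=1, E=1, F=3, G=2, H=1. Each edge has distinct colors on its endpoints.

3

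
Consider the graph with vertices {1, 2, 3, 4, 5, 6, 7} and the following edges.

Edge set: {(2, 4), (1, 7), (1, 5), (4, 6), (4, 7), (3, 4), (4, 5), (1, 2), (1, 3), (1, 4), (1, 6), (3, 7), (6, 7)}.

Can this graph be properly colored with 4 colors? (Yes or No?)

The chromatic number is 4. 1, 3, 4, 7 form a clique, so at least 4 colors are needed.
4 colors suffice: color red → {4}; color blue → {1}; color green → {2, 5, 7}; color yellow → {3, 6}.
That is already a proper 4-coloring.

Yes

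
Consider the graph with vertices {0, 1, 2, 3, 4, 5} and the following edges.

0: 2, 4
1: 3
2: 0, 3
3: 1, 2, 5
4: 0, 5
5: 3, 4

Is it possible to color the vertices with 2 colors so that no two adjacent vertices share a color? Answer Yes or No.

The cycle 0-4-5-3-2-0 has odd length 5, so it cannot be 2-colored; at least 3 colors are needed.
So 2 colors are not enough.

No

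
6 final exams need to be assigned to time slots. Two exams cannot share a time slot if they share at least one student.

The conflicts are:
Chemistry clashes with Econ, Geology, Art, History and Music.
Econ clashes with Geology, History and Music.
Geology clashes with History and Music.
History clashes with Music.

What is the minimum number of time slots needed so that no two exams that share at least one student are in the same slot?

5

Chemistry, Econ, Geology, History, Music are mutually in conflict, so at least 5 time slots are needed.
A valid assignment using 5 time slots: Chemistry=1, Econ=2, Geology=3, Art=2, History=5, Music=4. No two conflicting exams share a time slot.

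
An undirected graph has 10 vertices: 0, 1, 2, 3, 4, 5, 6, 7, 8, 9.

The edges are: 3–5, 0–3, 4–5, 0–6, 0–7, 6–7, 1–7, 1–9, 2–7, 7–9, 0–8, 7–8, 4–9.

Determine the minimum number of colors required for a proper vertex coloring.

3

0, 6, 7 are mutually adjacent, so at least 3 colors are needed.
3 colors suffice: color a → {3, 4, 7}; color b → {0, 2, 5, 9}; color c → {1, 6, 8}. Every edge joins two different colors.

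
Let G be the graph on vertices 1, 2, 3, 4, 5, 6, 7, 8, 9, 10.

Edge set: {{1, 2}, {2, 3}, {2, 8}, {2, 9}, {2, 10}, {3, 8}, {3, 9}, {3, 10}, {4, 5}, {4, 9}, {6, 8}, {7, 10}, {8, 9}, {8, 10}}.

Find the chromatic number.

4

2, 3, 8, 9 are pairwise adjacent (a clique of size 4), so at least 4 colors are needed.
4 colors suffice: 1=red, 2=blue, 3=yellow, 4=red, 5=blue, 6=blue, 7=red, 8=red, 9=green, 10=green. Each edge has distinct colors on its endpoints.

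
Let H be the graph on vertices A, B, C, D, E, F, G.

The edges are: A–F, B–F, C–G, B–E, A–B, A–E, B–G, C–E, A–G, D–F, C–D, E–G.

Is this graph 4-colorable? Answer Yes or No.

The chromatic number is 4. A, B, E, G are pairwise adjacent (a clique of size 4), so at least 4 colors are needed.
A valid assignment using 4 colors: A=1, B=2, C=1, D=2, E=4, F=3, G=3.
That is already a proper 4-coloring.

Yes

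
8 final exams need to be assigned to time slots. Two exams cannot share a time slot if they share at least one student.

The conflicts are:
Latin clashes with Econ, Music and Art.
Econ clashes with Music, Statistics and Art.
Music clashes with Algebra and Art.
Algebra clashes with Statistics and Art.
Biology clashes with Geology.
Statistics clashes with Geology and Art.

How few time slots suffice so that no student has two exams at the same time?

4

Latin, Econ, Music, Art are mutually in conflict, so at least 4 time slots are needed.
A valid assignment using 4 time slots: Latin=4, Econ=3, Music=2, Algebra=3, Biology=2, Statistics=2, Geology=1, Art=1. Every pair that conflicts lands in different time slots.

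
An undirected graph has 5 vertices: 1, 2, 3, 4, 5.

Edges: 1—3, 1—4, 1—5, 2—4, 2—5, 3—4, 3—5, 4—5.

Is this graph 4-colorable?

The chromatic number is 4. 1, 3, 4, 5 are pairwise adjacent (a clique of size 4), so at least 4 colors are needed.
4 colors suffice: 1=yellow, 2=green, 3=green, 4=red, 5=blue.
That is already a proper 4-coloring.

Yes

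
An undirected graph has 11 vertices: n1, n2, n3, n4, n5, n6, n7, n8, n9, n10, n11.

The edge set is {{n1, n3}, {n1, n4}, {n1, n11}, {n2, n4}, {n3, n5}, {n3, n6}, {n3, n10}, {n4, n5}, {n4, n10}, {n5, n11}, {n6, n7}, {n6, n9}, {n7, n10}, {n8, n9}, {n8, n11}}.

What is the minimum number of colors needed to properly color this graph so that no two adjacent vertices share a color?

2

n3 and n5 are adjacent, so at least 2 colors are needed.
2 colors suffice: color 1 → {n3, n4, n7, n9, n11}; color 2 → {n1, n2, n5, n6, n8, n10}. No two adjacent vertices share a color.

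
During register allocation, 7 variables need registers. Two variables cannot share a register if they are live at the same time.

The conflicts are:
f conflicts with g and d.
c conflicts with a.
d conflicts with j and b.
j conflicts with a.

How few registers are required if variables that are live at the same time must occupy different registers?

2

j and a conflict, so at least 2 registers are needed.
Using 2 registers: f=2, c=2, g=1, d=1, j=2, a=1, b=2. No two conflicting variables share a register.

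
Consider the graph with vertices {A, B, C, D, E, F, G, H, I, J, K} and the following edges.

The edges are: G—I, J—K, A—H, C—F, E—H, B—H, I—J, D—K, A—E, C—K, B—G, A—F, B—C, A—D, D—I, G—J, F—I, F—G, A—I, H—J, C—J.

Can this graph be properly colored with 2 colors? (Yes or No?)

No

A, F, I are mutually adjacent, so at least 3 colors are needed.
So 2 colors are not enough.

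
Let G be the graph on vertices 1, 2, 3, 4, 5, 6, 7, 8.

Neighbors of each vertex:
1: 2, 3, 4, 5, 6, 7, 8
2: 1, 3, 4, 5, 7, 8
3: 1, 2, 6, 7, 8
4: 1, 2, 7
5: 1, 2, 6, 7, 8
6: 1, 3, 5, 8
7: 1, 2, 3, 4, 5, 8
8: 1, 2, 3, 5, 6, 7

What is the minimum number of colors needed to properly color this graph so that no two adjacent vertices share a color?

5

1, 2, 3, 7, 8 are pairwise adjacent (a clique of size 5), so at least 5 colors are needed.
One proper 5-coloring: 1=red, 2=green, 3=purple, 4=blue, 5=purple, 6=green, 7=yellow, 8=blue. No two adjacent vertices share a color.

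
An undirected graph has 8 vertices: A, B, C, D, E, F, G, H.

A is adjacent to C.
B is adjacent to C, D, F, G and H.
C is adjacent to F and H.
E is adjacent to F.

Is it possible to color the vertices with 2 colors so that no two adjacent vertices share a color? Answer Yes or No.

No

B, C, H form a triangle, so at least 3 colors are needed.
So 2 colors are not enough.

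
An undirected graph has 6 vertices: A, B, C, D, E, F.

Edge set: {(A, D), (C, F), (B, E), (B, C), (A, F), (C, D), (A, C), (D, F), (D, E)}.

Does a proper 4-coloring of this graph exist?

Yes

The chromatic number is 4. A, C, D, F form a clique, so at least 4 colors are needed.
4 colors suffice: color 1 → {B, D}; color 2 → {C, E}; color 3 → {A}; color 4 → {F}.
That is already a proper 4-coloring.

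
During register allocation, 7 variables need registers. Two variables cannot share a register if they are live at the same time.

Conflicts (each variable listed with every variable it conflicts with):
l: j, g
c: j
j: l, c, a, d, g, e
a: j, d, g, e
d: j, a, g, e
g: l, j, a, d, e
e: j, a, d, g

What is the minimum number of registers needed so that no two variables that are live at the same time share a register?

j, a, d, g, e all conflict with each other, so at least 5 registers are needed.
A valid assignment using 5 registers: l=3, c=2, j=1, a=3, d=4, g=2, e=5. Every pair that conflicts lands in different registers.

5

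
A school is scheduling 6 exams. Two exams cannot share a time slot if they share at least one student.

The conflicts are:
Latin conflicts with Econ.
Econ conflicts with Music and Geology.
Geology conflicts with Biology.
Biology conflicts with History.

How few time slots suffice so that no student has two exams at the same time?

2

Econ and Geology conflict, so at least 2 time slots are needed.
2 time slots suffice: time slot 1 → {Econ, Biology}; time slot 2 → {Latin, Music, Geology, History}. Every pair that conflicts lands in different time slots.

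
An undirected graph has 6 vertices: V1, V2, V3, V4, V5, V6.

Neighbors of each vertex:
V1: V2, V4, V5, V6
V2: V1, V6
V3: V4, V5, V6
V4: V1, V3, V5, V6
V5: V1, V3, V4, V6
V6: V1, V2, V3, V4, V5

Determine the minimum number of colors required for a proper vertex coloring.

4

V1, V4, V5, V6 are mutually adjacent (a clique of size 4), so at least 4 colors are needed.
4 colors suffice: color 1 → {V6}; color 2 → {V1, V3}; color 3 → {V2, V4}; color 4 → {V5}. No two adjacent vertices share a color.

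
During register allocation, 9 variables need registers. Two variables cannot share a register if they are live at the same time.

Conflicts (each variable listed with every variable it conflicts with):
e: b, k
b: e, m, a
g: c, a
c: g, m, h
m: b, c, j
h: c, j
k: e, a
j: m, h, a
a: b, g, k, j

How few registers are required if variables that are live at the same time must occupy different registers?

The cycle j-m-c-g-a-j has odd length 5, so it cannot be 2-colored; at least 3 registers are needed.
Using 3 registers: e=1, b=3, g=2, c=1, m=2, h=2, k=2, j=3, a=1. Each listed conflict is separated.

3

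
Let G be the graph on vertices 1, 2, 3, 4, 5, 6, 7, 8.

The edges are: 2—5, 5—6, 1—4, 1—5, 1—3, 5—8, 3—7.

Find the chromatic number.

2

1 and 4 are adjacent, so at least 2 colors are needed.
2 colors suffice: color red → {3, 4, 5}; color blue → {1, 2, 6, 7, 8}. Every edge joins two different colors.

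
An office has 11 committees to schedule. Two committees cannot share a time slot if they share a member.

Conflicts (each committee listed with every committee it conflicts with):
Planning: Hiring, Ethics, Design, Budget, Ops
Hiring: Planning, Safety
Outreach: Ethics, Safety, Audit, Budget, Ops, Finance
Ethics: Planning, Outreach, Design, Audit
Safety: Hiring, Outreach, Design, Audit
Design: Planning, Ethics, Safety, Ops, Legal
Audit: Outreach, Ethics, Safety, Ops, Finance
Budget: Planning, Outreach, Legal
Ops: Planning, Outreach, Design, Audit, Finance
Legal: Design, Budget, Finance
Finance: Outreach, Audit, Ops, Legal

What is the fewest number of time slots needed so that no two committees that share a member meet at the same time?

Outreach, Audit, Ops, Finance pairwise conflict, so at least 4 time slots are needed.
4 time slots suffice: time slot 1 → {Planning, Outreach, Legal}; time slot 2 → {Hiring, Design, Audit, Budget}; time slot 3 → {Ethics, Safety, Ops}; time slot 4 → {Finance}. No two conflicting committees share a time slot.

4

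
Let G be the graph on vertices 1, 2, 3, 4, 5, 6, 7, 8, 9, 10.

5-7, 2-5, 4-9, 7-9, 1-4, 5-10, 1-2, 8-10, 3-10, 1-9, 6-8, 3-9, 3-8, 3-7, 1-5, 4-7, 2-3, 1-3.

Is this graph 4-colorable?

The chromatic number is 3. 1, 2, 3 form a triangle, so at least 3 colors are needed.
3 colors suffice: 1=b, 2=c, 3=a, 4=a, 5=a, 6=a, 7=b, 8=c, 9=c, 10=b.
Since 4 ≥ 3, a proper 4-coloring certainly exists.

Yes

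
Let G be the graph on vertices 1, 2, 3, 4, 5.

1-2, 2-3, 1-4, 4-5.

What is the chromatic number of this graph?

2

1 and 2 are adjacent, so at least 2 colors are needed.
2 colors suffice: color red → {2, 4}; color blue → {1, 3, 5}. No two adjacent vertices share a color.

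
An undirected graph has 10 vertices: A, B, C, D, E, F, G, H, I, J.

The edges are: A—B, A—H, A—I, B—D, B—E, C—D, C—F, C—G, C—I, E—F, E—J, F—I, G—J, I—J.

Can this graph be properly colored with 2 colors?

C, F, I are pairwise adjacent, so at least 3 colors are needed.
So 2 colors are not enough.

No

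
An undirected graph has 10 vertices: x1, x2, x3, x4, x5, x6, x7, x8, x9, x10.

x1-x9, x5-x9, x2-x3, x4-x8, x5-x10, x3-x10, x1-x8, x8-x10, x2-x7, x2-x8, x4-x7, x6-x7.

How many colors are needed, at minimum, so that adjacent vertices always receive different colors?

The cycle x9-x1-x8-x10-x5-x9 has odd length 5, so it cannot be 2-colored; at least 3 colors are needed.
One proper 3-coloring: x1=3, x2=2, x3=1, x4=2, x5=1, x6=2, x7=1, x8=1, x9=2, x10=2. No two adjacent vertices share a color.

3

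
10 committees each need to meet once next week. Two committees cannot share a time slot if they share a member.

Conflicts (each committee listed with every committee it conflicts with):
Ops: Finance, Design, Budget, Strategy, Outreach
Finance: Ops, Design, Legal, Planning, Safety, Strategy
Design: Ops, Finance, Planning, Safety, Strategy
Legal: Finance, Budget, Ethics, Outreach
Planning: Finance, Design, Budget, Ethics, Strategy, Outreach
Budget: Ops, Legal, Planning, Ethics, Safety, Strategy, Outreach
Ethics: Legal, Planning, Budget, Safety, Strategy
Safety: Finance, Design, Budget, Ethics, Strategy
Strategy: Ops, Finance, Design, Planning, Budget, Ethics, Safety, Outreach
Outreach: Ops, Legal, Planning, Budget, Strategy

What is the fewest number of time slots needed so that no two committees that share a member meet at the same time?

4

Planning, Budget, Strategy, Outreach pairwise conflict, so at least 4 time slots are needed.
4 time slots suffice: time slot 1 → {Legal, Strategy}; time slot 2 → {Finance, Budget}; time slot 3 → {Ops, Planning, Safety}; time slot 4 → {Design, Ethics, Outreach}. Every pair that conflicts lands in different time slots.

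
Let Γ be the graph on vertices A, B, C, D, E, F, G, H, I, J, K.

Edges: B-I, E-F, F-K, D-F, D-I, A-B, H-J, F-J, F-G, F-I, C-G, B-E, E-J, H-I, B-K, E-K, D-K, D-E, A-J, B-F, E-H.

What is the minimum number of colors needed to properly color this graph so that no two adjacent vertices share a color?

D, E, F, K are mutually adjacent (a clique of size 4), so at least 4 colors are needed.
4 colors suffice: color red → {A, C, F, H}; color blue → {E, G, I}; color green → {B, D, J}; color yellow → {K}. Every edge joins two different colors.

4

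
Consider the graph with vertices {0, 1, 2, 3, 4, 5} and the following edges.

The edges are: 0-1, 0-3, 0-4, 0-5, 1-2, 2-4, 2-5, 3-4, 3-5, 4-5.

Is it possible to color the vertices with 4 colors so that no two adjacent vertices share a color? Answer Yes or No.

Yes

The chromatic number is 4. 0, 3, 4, 5 are pairwise adjacent (a clique of size 4), so at least 4 colors are needed.
4 colors suffice: color red → {1, 4}; color blue → {0, 2}; color green → {5}; color yellow → {3}.
That is already a proper 4-coloring.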